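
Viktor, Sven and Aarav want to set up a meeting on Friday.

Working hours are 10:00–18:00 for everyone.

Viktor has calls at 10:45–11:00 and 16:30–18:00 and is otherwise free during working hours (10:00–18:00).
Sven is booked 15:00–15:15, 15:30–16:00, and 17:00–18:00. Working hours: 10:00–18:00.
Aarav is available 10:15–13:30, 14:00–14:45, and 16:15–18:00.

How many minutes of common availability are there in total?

Viktor free within 10:00–18:00: 10:00–10:45, 11:00–16:30.
Sven free within 10:00–18:00: 10:00–15:00, 15:15–15:30, 16:00–17:00.
Viktor ∩ Sven: 10:00–10:45, 11:00–15:00, 15:15–15:30, 16:00–16:30.
Viktor ∩ Sven ∩ Aarav: 10:15–10:45, 11:00–13:30, 14:00–14:45, 16:15–16:30.
Total common minutes: 30 + 150 + 45 + 15 = 240.

240 minutes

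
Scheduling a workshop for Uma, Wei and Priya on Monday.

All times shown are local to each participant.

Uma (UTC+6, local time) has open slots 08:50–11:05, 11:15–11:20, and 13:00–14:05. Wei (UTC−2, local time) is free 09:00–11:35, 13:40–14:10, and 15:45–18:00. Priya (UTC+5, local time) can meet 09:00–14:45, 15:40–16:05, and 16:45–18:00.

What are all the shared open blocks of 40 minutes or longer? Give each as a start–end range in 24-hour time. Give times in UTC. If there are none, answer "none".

none

Uma → UTC: 02:50–05:05, 05:15–05:20, 07:00–08:05.
Wei → UTC: 11:00–13:35, 15:40–16:10, 17:45–20:00.
Priya → UTC: 04:00–09:45, 10:40–11:05, 11:45–13:00.
Uma ∩ Wei: (none).
Uma ∩ Wei ∩ Priya: (none).
Windows ≥ 40 min: (none).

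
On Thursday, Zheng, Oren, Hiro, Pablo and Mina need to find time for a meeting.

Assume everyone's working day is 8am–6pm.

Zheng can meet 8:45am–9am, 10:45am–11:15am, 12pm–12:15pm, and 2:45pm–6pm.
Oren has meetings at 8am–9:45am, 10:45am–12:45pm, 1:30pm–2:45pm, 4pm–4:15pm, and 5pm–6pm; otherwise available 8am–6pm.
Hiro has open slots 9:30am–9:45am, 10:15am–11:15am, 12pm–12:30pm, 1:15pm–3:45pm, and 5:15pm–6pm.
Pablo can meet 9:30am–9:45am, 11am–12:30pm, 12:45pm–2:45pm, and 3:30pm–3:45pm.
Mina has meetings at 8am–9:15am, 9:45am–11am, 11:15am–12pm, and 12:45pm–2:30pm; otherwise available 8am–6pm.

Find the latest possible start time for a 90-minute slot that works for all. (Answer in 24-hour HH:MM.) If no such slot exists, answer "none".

Oren free within 08:00–18:00: 09:45–10:45, 12:45–13:30, 14:45–16:00, 16:15–17:00.
Mina free within 08:00–18:00: 09:15–09:45, 11:00–11:15, 12:00–12:45, 14:30–18:00.
Zheng ∩ Oren: 14:45–16:00, 16:15–17:00.
Zheng ∩ Oren ∩ Hiro: 14:45–15:45.
Zheng ∩ Oren ∩ Hiro ∩ Pablo: 15:30–15:45.
Zheng ∩ Oren ∩ Hiro ∩ Pablo ∩ Mina: 15:30–15:45.
Windows ≥ 90 min: (none).

none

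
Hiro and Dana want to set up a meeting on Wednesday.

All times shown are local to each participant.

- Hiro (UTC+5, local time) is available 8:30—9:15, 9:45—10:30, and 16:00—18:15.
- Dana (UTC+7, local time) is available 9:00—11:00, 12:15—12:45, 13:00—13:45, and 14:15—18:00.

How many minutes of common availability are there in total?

Hiro → UTC: 03:30–04:15, 04:45–05:30, 11:00–13:15.
Dana → UTC: 02:00–04:00, 05:15–05:45, 06:00–06:45, 07:15–11:00.
Hiro ∩ Dana: 03:30–04:00, 05:15–05:30.
Total common minutes: 30 + 15 = 45.

45 minutes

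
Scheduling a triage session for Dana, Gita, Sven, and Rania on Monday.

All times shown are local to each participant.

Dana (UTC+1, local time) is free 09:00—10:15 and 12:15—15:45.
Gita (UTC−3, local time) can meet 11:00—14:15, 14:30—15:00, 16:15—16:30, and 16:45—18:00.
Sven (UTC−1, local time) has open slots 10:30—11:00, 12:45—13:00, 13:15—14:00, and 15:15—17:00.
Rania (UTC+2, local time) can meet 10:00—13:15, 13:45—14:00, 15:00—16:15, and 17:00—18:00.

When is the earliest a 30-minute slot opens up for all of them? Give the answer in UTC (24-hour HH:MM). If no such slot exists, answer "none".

none

Dana → UTC: 08:00–09:15, 11:15–14:45.
Gita → UTC: 14:00–17:15, 17:30–18:00, 19:15–19:30, 19:45–21:00.
Sven → UTC: 11:30–12:00, 13:45–14:00, 14:15–15:00, 16:15–18:00.
Rania → UTC: 08:00–11:15, 11:45–12:00, 13:00–14:15, 15:00–16:00.
Dana ∩ Gita: 14:00–14:45.
Dana ∩ Gita ∩ Sven: 14:15–14:45.
Dana ∩ Gita ∩ Sven ∩ Rania: (none).
Windows ≥ 30 min: (none).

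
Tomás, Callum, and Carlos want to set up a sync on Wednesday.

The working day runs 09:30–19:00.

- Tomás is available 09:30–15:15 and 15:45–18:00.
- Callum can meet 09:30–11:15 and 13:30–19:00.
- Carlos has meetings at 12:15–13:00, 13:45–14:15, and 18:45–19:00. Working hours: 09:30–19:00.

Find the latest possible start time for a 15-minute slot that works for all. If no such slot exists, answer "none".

Carlos free within 09:30–19:00: 09:30–12:15, 13:00–13:45, 14:15–18:45.
Tomás ∩ Callum: 09:30–11:15, 13:30–15:15, 15:45–18:00.
Tomás ∩ Callum ∩ Carlos: 09:30–11:15, 13:30–13:45, 14:15–15:15, 15:45–18:00.
Windows ≥ 15 min: 09:30–11:15, 13:30–13:45, 14:15–15:15, 15:45–18:00.
Latest start in the last window 15:45–18:00 is 18:00 − 15 min = 17:45.

17:45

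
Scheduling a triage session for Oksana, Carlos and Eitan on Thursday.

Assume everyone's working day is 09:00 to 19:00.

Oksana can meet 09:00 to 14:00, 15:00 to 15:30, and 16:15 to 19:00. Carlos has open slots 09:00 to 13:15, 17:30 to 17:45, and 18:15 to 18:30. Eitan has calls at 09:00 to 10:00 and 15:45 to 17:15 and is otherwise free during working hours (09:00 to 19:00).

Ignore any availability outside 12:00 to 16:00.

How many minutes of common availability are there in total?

Eitan free within 09:00–19:00: 10:00–15:45, 17:15–19:00.
Oksana ∩ Carlos: 09:00–13:15, 17:30–17:45, 18:15–18:30.
Oksana ∩ Carlos ∩ Eitan: 10:00–13:15, 17:30–17:45, 18:15–18:30.
Restricted to 12:00–16:00: 12:00–13:15.
Total common minutes: 75.

75 minutes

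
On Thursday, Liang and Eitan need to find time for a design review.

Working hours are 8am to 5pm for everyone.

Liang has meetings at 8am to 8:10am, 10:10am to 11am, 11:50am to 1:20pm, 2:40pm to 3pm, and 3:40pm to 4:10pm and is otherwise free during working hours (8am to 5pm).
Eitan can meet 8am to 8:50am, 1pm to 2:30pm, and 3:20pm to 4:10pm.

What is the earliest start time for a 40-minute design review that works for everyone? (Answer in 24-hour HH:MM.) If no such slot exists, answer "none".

Liang free within 08:00–17:00: 08:10–10:10, 11:00–11:50, 13:20–14:40, 15:00–15:40, 16:10–17:00.
Liang ∩ Eitan: 08:10–08:50, 13:20–14:30, 15:20–15:40.
Windows ≥ 40 min: 08:10–08:50, 13:20–14:30.
Earliest such window starts at 08:10.

08:10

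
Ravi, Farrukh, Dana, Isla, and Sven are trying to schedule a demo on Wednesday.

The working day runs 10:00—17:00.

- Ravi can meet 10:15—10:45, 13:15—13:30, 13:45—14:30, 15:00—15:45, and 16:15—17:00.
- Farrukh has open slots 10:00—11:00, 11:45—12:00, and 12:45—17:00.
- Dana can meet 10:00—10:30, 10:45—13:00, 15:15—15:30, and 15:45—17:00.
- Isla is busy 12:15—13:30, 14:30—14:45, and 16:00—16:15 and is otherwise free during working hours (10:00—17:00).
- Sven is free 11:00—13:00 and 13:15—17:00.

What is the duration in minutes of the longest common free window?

Isla free within 10:00–17:00: 10:00–12:15, 13:30–14:30, 14:45–16:00, 16:15–17:00.
Ravi ∩ Farrukh: 10:15–10:45, 13:15–13:30, 13:45–14:30, 15:00–15:45, 16:15–17:00.
Ravi ∩ Farrukh ∩ Dana: 10:15–10:30, 15:15–15:30, 16:15–17:00.
Ravi ∩ Farrukh ∩ Dana ∩ Isla: 10:15–10:30, 15:15–15:30, 16:15–17:00.
Ravi ∩ Farrukh ∩ Dana ∩ Isla ∩ Sven: 15:15–15:30, 16:15–17:00.
Common window lengths: 15, 45 min; longest is 45.

45 minutes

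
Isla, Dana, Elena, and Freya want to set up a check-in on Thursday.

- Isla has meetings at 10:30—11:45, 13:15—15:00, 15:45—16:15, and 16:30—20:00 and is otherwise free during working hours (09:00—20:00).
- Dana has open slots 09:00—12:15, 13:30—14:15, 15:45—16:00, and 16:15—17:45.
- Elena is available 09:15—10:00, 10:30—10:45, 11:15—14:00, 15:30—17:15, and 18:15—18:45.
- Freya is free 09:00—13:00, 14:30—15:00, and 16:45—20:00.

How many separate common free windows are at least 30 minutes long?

Isla free within 09:00–20:00: 09:00–10:30, 11:45–13:15, 15:00–15:45, 16:15–16:30.
Isla ∩ Dana: 09:00–10:30, 11:45–12:15, 16:15–16:30.
Isla ∩ Dana ∩ Elena: 09:15–10:00, 11:45–12:15, 16:15–16:30.
Isla ∩ Dana ∩ Elena ∩ Freya: 09:15–10:00, 11:45–12:15.
Windows ≥ 30 min: 09:15–10:00, 11:45–12:15.
That's 2 windows.

2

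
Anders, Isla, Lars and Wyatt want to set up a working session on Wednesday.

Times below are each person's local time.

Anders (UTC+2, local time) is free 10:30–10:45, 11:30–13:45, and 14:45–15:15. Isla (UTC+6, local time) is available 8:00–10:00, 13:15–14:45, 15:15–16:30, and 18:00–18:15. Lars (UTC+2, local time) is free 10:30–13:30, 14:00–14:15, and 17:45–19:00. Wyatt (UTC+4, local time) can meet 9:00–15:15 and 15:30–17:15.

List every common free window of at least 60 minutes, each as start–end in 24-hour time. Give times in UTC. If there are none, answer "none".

09:30–10:30

Anders → UTC: 08:30–08:45, 09:30–11:45, 12:45–13:15.
Isla → UTC: 02:00–04:00, 07:15–08:45, 09:15–10:30, 12:00–12:15.
Lars → UTC: 08:30–11:30, 12:00–12:15, 15:45–17:00.
Wyatt → UTC: 05:00–11:15, 11:30–13:15.
Anders ∩ Isla: 08:30–08:45, 09:30–10:30.
Anders ∩ Isla ∩ Lars: 08:30–08:45, 09:30–10:30.
Anders ∩ Isla ∩ Lars ∩ Wyatt: 08:30–08:45, 09:30–10:30.
Windows ≥ 60 min: 09:30–10:30.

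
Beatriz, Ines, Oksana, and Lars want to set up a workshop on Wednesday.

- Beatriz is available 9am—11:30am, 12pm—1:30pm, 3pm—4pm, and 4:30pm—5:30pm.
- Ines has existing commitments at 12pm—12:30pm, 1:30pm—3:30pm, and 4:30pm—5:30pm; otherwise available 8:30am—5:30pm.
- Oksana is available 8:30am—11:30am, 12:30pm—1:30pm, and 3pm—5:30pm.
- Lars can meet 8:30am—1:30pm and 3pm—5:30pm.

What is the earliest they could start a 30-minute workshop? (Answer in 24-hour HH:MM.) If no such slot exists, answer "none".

Ines free within 08:30–17:30: 08:30–12:00, 12:30–13:30, 15:30–16:30.
Beatriz ∩ Ines: 09:00–11:30, 12:30–13:30, 15:30–16:00.
Beatriz ∩ Ines ∩ Oksana: 09:00–11:30, 12:30–13:30, 15:30–16:00.
Beatriz ∩ Ines ∩ Oksana ∩ Lars: 09:00–11:30, 12:30–13:30, 15:30–16:00.
Windows ≥ 30 min: 09:00–11:30, 12:30–13:30, 15:30–16:00.
Earliest such window starts at 09:00.

09:00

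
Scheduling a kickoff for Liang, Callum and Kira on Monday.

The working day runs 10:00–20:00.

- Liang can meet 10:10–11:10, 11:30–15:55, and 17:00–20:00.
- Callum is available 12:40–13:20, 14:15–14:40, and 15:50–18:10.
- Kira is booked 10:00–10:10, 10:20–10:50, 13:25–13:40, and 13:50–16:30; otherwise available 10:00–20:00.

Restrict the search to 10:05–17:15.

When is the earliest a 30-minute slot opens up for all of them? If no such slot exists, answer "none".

12:40

Kira free within 10:00–20:00: 10:10–10:20, 10:50–13:25, 13:40–13:50, 16:30–20:00.
Liang ∩ Callum: 12:40–13:20, 14:15–14:40, 15:50–15:55, 17:00–18:10.
Liang ∩ Callum ∩ Kira: 12:40–13:20, 17:00–18:10.
Restricted to 10:05–17:15: 12:40–13:20, 17:00–17:15.
Windows ≥ 30 min: 12:40–13:20.
Earliest such window starts at 12:40.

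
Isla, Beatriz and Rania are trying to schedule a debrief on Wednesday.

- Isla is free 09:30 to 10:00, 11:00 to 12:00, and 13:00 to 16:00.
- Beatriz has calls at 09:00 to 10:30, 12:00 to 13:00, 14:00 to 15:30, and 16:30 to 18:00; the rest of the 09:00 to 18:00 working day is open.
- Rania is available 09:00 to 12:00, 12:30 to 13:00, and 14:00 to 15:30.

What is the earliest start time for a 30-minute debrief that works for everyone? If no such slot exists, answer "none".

11:00

Beatriz free within 09:00–18:00: 10:30–12:00, 13:00–14:00, 15:30–16:30.
Isla ∩ Beatriz: 11:00–12:00, 13:00–14:00, 15:30–16:00.
Isla ∩ Beatriz ∩ Rania: 11:00–12:00.
Windows ≥ 30 min: 11:00–12:00.
Earliest such window starts at 11:00.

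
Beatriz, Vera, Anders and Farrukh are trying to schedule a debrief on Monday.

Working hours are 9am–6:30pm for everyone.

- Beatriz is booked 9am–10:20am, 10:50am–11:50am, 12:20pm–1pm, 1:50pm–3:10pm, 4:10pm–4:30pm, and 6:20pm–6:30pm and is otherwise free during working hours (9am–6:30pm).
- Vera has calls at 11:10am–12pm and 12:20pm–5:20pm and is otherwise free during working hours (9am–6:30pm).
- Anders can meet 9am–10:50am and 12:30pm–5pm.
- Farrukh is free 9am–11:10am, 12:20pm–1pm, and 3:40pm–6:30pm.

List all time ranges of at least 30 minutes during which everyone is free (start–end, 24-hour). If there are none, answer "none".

10:20–10:50

Beatriz free within 09:00–18:30: 10:20–10:50, 11:50–12:20, 13:00–13:50, 15:10–16:10, 16:30–18:20.
Vera free within 09:00–18:30: 09:00–11:10, 12:00–12:20, 17:20–18:30.
Beatriz ∩ Vera: 10:20–10:50, 12:00–12:20, 17:20–18:20.
Beatriz ∩ Vera ∩ Anders: 10:20–10:50.
Beatriz ∩ Vera ∩ Anders ∩ Farrukh: 10:20–10:50.
Windows ≥ 30 min: 10:20–10:50.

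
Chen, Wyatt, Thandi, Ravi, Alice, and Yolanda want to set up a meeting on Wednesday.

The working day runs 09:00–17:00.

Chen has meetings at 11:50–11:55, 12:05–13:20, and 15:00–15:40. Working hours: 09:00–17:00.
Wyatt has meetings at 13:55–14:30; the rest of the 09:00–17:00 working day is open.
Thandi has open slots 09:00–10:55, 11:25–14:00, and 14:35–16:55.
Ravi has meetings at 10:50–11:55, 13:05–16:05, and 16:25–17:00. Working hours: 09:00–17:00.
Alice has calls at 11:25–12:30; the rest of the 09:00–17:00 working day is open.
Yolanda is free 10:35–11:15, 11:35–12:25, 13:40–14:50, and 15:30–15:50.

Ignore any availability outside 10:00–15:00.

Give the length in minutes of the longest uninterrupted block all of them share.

15 minutes

Chen free within 09:00–17:00: 09:00–11:50, 11:55–12:05, 13:20–15:00, 15:40–17:00.
Wyatt free within 09:00–17:00: 09:00–13:55, 14:30–17:00.
Ravi free within 09:00–17:00: 09:00–10:50, 11:55–13:05, 16:05–16:25.
Alice free within 09:00–17:00: 09:00–11:25, 12:30–17:00.
Chen ∩ Wyatt: 09:00–11:50, 11:55–12:05, 13:20–13:55, 14:30–15:00, 15:40–17:00.
Chen ∩ Wyatt ∩ Thandi: 09:00–10:55, 11:25–11:50, 11:55–12:05, 13:20–13:55, 14:35–15:00, 15:40–16:55.
Chen ∩ Wyatt ∩ Thandi ∩ Ravi: 09:00–10:50, 11:55–12:05, 16:05–16:25.
Chen ∩ Wyatt ∩ Thandi ∩ Ravi ∩ Alice: 09:00–10:50, 16:05–16:25.
Chen ∩ Wyatt ∩ Thandi ∩ Ravi ∩ Alice ∩ Yolanda: 10:35–10:50.
Restricted to 10:00–15:00: 10:35–10:50.
Single common window of 15 minutes.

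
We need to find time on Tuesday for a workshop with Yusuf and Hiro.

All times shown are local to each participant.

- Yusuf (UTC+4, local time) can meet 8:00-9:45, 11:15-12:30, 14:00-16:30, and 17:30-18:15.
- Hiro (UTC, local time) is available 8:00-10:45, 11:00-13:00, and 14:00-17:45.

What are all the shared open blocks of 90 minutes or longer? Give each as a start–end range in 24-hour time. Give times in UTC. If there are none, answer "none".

11:00–12:30

Yusuf → UTC: 04:00–05:45, 07:15–08:30, 10:00–12:30, 13:30–14:15.
Hiro → UTC: 08:00–10:45, 11:00–13:00, 14:00–17:45.
Yusuf ∩ Hiro: 08:00–08:30, 10:00–10:45, 11:00–12:30, 14:00–14:15.
Windows ≥ 90 min: 11:00–12:30.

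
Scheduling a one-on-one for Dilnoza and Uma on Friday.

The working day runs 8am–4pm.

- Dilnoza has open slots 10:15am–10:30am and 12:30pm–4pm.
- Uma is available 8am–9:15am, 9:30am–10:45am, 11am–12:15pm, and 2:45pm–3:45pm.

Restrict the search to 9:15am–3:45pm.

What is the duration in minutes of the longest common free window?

Dilnoza ∩ Uma: 10:15–10:30, 14:45–15:45.
Restricted to 09:15–15:45: 10:15–10:30, 14:45–15:45.
Common window lengths: 15, 60 min; longest is 60.

60 minutes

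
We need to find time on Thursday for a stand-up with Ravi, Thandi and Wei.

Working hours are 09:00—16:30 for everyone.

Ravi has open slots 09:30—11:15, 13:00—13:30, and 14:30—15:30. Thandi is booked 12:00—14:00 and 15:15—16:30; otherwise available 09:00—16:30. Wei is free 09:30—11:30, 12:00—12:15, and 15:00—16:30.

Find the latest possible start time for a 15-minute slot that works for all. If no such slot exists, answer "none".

15:00

Thandi free within 09:00–16:30: 09:00–12:00, 14:00–15:15.
Ravi ∩ Thandi: 09:30–11:15, 14:30–15:15.
Ravi ∩ Thandi ∩ Wei: 09:30–11:15, 15:00–15:15.
Windows ≥ 15 min: 09:30–11:15, 15:00–15:15.
Latest start in the last window 15:00–15:15 is 15:15 − 15 min = 15:00.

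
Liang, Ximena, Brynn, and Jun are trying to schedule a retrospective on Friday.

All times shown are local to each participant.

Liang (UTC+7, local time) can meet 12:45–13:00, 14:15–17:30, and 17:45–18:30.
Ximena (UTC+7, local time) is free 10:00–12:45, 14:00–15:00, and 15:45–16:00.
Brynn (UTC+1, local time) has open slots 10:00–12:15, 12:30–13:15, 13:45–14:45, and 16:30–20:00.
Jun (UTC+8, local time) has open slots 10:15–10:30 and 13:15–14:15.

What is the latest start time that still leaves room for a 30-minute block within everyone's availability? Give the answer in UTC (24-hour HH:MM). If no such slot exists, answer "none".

none

Liang → UTC: 05:45–06:00, 07:15–10:30, 10:45–11:30.
Ximena → UTC: 03:00–05:45, 07:00–08:00, 08:45–09:00.
Brynn → UTC: 09:00–11:15, 11:30–12:15, 12:45–13:45, 15:30–19:00.
Jun → UTC: 02:15–02:30, 05:15–06:15.
Liang ∩ Ximena: 07:15–08:00, 08:45–09:00.
Liang ∩ Ximena ∩ Brynn: (none).
Liang ∩ Ximena ∩ Brynn ∩ Jun: (none).
Windows ≥ 30 min: (none).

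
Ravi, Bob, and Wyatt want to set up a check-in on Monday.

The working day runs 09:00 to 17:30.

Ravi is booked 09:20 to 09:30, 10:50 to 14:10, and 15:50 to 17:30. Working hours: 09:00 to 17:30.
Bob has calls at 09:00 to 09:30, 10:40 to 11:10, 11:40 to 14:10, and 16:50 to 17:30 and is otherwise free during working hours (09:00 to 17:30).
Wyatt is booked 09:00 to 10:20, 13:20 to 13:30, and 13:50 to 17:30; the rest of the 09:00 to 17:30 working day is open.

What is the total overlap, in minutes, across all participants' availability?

Ravi free within 09:00–17:30: 09:00–09:20, 09:30–10:50, 14:10–15:50.
Bob free within 09:00–17:30: 09:30–10:40, 11:10–11:40, 14:10–16:50.
Wyatt free within 09:00–17:30: 10:20–13:20, 13:30–13:50.
Ravi ∩ Bob: 09:30–10:40, 14:10–15:50.
Ravi ∩ Bob ∩ Wyatt: 10:20–10:40.
Total common minutes: 20.

20 minutes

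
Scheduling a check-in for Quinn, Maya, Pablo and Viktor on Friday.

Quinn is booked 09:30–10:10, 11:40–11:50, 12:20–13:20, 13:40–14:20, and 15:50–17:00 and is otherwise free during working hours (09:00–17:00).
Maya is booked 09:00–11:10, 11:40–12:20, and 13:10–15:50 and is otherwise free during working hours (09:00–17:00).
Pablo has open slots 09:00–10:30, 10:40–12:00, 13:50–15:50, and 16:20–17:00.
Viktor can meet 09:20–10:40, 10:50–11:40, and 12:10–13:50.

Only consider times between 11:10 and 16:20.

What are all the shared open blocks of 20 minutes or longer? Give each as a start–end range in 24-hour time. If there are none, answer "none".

Quinn free within 09:00–17:00: 09:00–09:30, 10:10–11:40, 11:50–12:20, 13:20–13:40, 14:20–15:50.
Maya free within 09:00–17:00: 11:10–11:40, 12:20–13:10, 15:50–17:00.
Quinn ∩ Maya: 11:10–11:40.
Quinn ∩ Maya ∩ Pablo: 11:10–11:40.
Quinn ∩ Maya ∩ Pablo ∩ Viktor: 11:10–11:40.
Restricted to 11:10–16:20: 11:10–11:40.
Windows ≥ 20 min: 11:10–11:40.

11:10–11:40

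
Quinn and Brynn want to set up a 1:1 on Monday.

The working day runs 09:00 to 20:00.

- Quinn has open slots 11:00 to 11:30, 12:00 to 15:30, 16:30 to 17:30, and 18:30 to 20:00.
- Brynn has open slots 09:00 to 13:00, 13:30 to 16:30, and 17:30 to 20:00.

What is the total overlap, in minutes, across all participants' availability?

300 minutes

Quinn ∩ Brynn: 11:00–11:30, 12:00–13:00, 13:30–15:30, 18:30–20:00.
Total common minutes: 30 + 60 + 120 + 90 = 300.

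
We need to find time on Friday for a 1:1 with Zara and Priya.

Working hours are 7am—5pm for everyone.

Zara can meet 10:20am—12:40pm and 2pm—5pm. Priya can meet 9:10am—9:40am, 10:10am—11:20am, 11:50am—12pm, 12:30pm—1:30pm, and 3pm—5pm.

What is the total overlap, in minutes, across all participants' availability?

200 minutes

Zara ∩ Priya: 10:20–11:20, 11:50–12:00, 12:30–12:40, 15:00–17:00.
Total common minutes: 60 + 10 + 10 + 120 = 200.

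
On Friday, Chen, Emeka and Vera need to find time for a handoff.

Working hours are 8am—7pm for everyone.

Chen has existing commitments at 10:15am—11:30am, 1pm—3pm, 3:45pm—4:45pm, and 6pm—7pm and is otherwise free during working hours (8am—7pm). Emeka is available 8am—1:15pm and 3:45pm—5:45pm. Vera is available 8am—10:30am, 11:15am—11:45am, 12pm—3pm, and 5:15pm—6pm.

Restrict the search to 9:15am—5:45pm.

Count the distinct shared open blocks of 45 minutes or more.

Chen free within 08:00–19:00: 08:00–10:15, 11:30–13:00, 15:00–15:45, 16:45–18:00.
Chen ∩ Emeka: 08:00–10:15, 11:30–13:00, 16:45–17:45.
Chen ∩ Emeka ∩ Vera: 08:00–10:15, 11:30–11:45, 12:00–13:00, 17:15–17:45.
Restricted to 09:15–17:45: 09:15–10:15, 11:30–11:45, 12:00–13:00, 17:15–17:45.
Windows ≥ 45 min: 09:15–10:15, 12:00–13:00.
That's 2 windows.

2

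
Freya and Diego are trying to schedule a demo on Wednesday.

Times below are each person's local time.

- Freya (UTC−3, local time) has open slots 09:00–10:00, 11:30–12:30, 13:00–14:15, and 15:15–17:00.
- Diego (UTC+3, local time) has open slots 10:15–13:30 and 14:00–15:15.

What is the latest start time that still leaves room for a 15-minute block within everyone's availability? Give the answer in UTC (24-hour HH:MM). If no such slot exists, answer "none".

12:00

Freya → UTC: 12:00–13:00, 14:30–15:30, 16:00–17:15, 18:15–20:00.
Diego → UTC: 07:15–10:30, 11:00–12:15.
Freya ∩ Diego: 12:00–12:15.
Windows ≥ 15 min: 12:00–12:15.
Latest start in the last window 12:00–12:15 is 12:15 − 15 min = 12:00.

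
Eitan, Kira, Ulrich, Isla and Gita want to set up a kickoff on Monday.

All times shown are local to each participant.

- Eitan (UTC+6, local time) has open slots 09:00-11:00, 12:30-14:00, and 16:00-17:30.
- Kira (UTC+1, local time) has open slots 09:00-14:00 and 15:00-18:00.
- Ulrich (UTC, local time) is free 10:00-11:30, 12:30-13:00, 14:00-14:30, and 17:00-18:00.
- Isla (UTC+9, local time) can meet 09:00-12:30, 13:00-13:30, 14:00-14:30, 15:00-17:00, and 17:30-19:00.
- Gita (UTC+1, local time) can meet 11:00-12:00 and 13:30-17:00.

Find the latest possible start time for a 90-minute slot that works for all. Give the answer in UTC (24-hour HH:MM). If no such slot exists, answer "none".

Eitan → UTC: 03:00–05:00, 06:30–08:00, 10:00–11:30.
Kira → UTC: 08:00–13:00, 14:00–17:00.
Ulrich → UTC: 10:00–11:30, 12:30–13:00, 14:00–14:30, 17:00–18:00.
Isla → UTC: 00:00–03:30, 04:00–04:30, 05:00–05:30, 06:00–08:00, 08:30–10:00.
Gita → UTC: 10:00–11:00, 12:30–16:00.
Eitan ∩ Kira: 10:00–11:30.
Eitan ∩ Kira ∩ Ulrich: 10:00–11:30.
Eitan ∩ Kira ∩ Ulrich ∩ Isla: (none).
Eitan ∩ Kira ∩ Ulrich ∩ Isla ∩ Gita: (none).
Windows ≥ 90 min: (none).

none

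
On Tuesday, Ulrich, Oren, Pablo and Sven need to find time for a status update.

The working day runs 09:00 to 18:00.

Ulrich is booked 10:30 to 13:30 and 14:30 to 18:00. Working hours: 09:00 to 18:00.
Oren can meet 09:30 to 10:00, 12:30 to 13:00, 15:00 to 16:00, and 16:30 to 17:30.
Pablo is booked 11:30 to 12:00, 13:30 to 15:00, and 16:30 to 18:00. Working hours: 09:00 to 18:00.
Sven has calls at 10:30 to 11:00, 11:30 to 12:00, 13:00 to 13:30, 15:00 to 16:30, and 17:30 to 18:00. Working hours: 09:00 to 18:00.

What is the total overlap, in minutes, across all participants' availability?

30 minutes

Ulrich free within 09:00–18:00: 09:00–10:30, 13:30–14:30.
Pablo free within 09:00–18:00: 09:00–11:30, 12:00–13:30, 15:00–16:30.
Sven free within 09:00–18:00: 09:00–10:30, 11:00–11:30, 12:00–13:00, 13:30–15:00, 16:30–17:30.
Ulrich ∩ Oren: 09:30–10:00.
Ulrich ∩ Oren ∩ Pablo: 09:30–10:00.
Ulrich ∩ Oren ∩ Pablo ∩ Sven: 09:30–10:00.
Total common minutes: 30.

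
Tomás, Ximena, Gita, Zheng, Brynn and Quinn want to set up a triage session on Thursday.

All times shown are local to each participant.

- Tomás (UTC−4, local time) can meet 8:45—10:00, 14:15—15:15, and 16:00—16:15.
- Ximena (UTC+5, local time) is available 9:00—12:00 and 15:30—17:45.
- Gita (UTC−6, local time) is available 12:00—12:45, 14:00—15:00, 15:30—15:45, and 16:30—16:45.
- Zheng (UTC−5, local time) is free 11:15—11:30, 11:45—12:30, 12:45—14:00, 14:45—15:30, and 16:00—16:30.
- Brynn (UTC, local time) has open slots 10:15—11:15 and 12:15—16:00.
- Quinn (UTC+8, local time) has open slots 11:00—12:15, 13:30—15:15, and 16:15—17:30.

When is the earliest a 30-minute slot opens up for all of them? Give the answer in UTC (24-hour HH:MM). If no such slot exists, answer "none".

none

Tomás → UTC: 12:45–14:00, 18:15–19:15, 20:00–20:15.
Ximena → UTC: 04:00–07:00, 10:30–12:45.
Gita → UTC: 18:00–18:45, 20:00–21:00, 21:30–21:45, 22:30–22:45.
Zheng → UTC: 16:15–16:30, 16:45–17:30, 17:45–19:00, 19:45–20:30, 21:00–21:30.
Brynn → UTC: 10:15–11:15, 12:15–16:00.
Quinn → UTC: 03:00–04:15, 05:30–07:15, 08:15–09:30.
Tomás ∩ Ximena: (none).
Tomás ∩ Ximena ∩ Gita: (none).
Tomás ∩ Ximena ∩ Gita ∩ Zheng: (none).
Tomás ∩ Ximena ∩ Gita ∩ Zheng ∩ Brynn: (none).
Tomás ∩ Ximena ∩ Gita ∩ Zheng ∩ Brynn ∩ Quinn: (none).
Windows ≥ 30 min: (none).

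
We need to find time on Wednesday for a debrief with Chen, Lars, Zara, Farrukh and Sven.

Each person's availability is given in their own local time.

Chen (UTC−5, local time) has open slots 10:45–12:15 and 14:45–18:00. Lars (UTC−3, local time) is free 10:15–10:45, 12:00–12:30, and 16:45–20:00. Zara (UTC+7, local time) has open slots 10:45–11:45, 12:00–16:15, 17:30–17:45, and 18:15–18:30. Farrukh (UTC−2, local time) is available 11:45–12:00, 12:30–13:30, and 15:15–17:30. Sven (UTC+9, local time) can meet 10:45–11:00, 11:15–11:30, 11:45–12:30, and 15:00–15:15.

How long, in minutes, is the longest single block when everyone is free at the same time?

Chen → UTC: 15:45–17:15, 19:45–23:00.
Lars → UTC: 13:15–13:45, 15:00–15:30, 19:45–23:00.
Zara → UTC: 03:45–04:45, 05:00–09:15, 10:30–10:45, 11:15–11:30.
Farrukh → UTC: 13:45–14:00, 14:30–15:30, 17:15–19:30.
Sven → UTC: 01:45–02:00, 02:15–02:30, 02:45–03:30, 06:00–06:15.
Chen ∩ Lars: 19:45–23:00.
Chen ∩ Lars ∩ Zara: (none).
Chen ∩ Lars ∩ Zara ∩ Farrukh: (none).
Chen ∩ Lars ∩ Zara ∩ Farrukh ∩ Sven: (none).
No common window.

0 minutes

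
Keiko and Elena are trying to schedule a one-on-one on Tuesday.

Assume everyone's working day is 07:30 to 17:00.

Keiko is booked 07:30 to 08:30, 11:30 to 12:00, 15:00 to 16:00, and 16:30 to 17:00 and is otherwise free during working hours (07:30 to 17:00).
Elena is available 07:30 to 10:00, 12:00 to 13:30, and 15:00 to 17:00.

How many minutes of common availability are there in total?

Keiko free within 07:30–17:00: 08:30–11:30, 12:00–15:00, 16:00–16:30.
Keiko ∩ Elena: 08:30–10:00, 12:00–13:30, 16:00–16:30.
Total common minutes: 90 + 90 + 30 = 210.

210 minutes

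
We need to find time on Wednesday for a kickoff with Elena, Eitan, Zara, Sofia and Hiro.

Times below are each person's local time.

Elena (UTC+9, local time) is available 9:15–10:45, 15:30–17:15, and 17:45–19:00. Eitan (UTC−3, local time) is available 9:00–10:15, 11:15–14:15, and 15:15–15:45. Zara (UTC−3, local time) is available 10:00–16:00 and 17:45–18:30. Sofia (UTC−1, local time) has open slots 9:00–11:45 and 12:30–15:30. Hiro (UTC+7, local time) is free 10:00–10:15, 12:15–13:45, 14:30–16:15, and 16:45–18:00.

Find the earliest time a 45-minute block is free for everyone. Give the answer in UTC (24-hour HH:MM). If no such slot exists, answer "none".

none

Elena → UTC: 00:15–01:45, 06:30–08:15, 08:45–10:00.
Eitan → UTC: 12:00–13:15, 14:15–17:15, 18:15–18:45.
Zara → UTC: 13:00–19:00, 20:45–21:30.
Sofia → UTC: 10:00–12:45, 13:30–16:30.
Hiro → UTC: 03:00–03:15, 05:15–06:45, 07:30–09:15, 09:45–11:00.
Elena ∩ Eitan: (none).
Elena ∩ Eitan ∩ Zara: (none).
Elena ∩ Eitan ∩ Zara ∩ Sofia: (none).
Elena ∩ Eitan ∩ Zara ∩ Sofia ∩ Hiro: (none).
Windows ≥ 45 min: (none).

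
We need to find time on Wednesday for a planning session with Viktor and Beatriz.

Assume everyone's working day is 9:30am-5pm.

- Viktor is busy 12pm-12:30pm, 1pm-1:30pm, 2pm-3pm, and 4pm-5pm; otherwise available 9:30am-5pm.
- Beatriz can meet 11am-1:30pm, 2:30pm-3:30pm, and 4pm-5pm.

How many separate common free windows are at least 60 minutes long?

Viktor free within 09:30–17:00: 09:30–12:00, 12:30–13:00, 13:30–14:00, 15:00–16:00.
Viktor ∩ Beatriz: 11:00–12:00, 12:30–13:00, 15:00–15:30.
Windows ≥ 60 min: 11:00–12:00.
That's 1 window.

1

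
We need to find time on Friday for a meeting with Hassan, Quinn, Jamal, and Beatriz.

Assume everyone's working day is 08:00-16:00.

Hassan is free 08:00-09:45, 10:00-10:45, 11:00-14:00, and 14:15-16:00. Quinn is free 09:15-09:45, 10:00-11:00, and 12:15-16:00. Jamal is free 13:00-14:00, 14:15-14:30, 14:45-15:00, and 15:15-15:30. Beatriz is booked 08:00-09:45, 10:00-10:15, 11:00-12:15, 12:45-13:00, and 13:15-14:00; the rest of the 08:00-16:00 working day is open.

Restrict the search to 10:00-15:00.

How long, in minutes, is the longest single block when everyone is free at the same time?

15 minutes

Beatriz free within 08:00–16:00: 09:45–10:00, 10:15–11:00, 12:15–12:45, 13:00–13:15, 14:00–16:00.
Hassan ∩ Quinn: 09:15–09:45, 10:00–10:45, 12:15–14:00, 14:15–16:00.
Hassan ∩ Quinn ∩ Jamal: 13:00–14:00, 14:15–14:30, 14:45–15:00, 15:15–15:30.
Hassan ∩ Quinn ∩ Jamal ∩ Beatriz: 13:00–13:15, 14:15–14:30, 14:45–15:00, 15:15–15:30.
Restricted to 10:00–15:00: 13:00–13:15, 14:15–14:30, 14:45–15:00.
Common window lengths: 15, 15, 15 min; longest is 15.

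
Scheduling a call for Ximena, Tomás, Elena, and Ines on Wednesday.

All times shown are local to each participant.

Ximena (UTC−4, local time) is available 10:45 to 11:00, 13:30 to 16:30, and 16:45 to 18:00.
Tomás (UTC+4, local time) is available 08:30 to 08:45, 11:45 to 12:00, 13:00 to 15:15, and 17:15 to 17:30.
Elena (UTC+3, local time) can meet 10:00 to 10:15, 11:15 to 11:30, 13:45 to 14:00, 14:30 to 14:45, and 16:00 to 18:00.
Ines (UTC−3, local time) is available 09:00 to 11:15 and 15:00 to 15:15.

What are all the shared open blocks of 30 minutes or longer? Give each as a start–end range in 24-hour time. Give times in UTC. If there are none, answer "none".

none

Ximena → UTC: 14:45–15:00, 17:30–20:30, 20:45–22:00.
Tomás → UTC: 04:30–04:45, 07:45–08:00, 09:00–11:15, 13:15–13:30.
Elena → UTC: 07:00–07:15, 08:15–08:30, 10:45–11:00, 11:30–11:45, 13:00–15:00.
Ines → UTC: 12:00–14:15, 18:00–18:15.
Ximena ∩ Tomás: (none).
Ximena ∩ Tomás ∩ Elena: (none).
Ximena ∩ Tomás ∩ Elena ∩ Ines: (none).
Windows ≥ 30 min: (none).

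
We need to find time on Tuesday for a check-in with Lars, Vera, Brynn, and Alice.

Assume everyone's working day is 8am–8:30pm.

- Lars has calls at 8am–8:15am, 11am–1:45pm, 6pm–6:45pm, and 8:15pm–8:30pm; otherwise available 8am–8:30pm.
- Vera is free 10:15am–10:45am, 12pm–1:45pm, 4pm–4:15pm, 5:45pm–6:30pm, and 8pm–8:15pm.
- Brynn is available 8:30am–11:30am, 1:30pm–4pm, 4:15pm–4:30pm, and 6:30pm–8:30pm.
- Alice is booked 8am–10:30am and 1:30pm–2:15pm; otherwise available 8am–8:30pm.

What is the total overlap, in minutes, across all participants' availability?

30 minutes

Lars free within 08:00–20:30: 08:15–11:00, 13:45–18:00, 18:45–20:15.
Alice free within 08:00–20:30: 10:30–13:30, 14:15–20:30.
Lars ∩ Vera: 10:15–10:45, 16:00–16:15, 17:45–18:00, 20:00–20:15.
Lars ∩ Vera ∩ Brynn: 10:15–10:45, 20:00–20:15.
Lars ∩ Vera ∩ Brynn ∩ Alice: 10:30–10:45, 20:00–20:15.
Total common minutes: 15 + 15 = 30.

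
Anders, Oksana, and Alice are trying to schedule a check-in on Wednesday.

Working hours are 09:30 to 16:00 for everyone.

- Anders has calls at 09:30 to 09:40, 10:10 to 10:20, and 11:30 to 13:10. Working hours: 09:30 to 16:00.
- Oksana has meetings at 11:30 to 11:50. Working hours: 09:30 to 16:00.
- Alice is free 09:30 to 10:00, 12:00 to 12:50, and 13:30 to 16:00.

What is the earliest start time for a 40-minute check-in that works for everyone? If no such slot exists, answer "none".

13:30

Anders free within 09:30–16:00: 09:40–10:10, 10:20–11:30, 13:10–16:00.
Oksana free within 09:30–16:00: 09:30–11:30, 11:50–16:00.
Anders ∩ Oksana: 09:40–10:10, 10:20–11:30, 13:10–16:00.
Anders ∩ Oksana ∩ Alice: 09:40–10:00, 13:30–16:00.
Windows ≥ 40 min: 13:30–16:00.
Earliest such window starts at 13:30.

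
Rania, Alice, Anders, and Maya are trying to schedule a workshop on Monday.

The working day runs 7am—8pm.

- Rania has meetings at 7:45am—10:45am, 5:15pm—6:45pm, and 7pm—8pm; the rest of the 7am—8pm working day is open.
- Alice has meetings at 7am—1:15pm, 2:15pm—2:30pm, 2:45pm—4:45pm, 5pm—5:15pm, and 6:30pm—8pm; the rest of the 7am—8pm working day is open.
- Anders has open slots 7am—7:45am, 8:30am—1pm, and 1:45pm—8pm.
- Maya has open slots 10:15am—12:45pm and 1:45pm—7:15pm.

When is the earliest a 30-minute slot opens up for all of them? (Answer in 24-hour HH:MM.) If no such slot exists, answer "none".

Rania free within 07:00–20:00: 07:00–07:45, 10:45–17:15, 18:45–19:00.
Alice free within 07:00–20:00: 13:15–14:15, 14:30–14:45, 16:45–17:00, 17:15–18:30.
Rania ∩ Alice: 13:15–14:15, 14:30–14:45, 16:45–17:00.
Rania ∩ Alice ∩ Anders: 13:45–14:15, 14:30–14:45, 16:45–17:00.
Rania ∩ Alice ∩ Anders ∩ Maya: 13:45–14:15, 14:30–14:45, 16:45–17:00.
Windows ≥ 30 min: 13:45–14:15.
Earliest such window starts at 13:45.

13:45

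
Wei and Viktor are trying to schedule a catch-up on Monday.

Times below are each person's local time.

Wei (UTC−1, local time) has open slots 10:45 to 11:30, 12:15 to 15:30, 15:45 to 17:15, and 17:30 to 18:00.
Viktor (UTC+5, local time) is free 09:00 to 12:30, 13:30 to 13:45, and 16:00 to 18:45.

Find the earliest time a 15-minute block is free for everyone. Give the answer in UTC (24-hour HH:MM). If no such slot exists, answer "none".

Wei → UTC: 11:45–12:30, 13:15–16:30, 16:45–18:15, 18:30–19:00.
Viktor → UTC: 04:00–07:30, 08:30–08:45, 11:00–13:45.
Wei ∩ Viktor: 11:45–12:30, 13:15–13:45.
Windows ≥ 15 min: 11:45–12:30, 13:15–13:45.
Earliest such window starts at 11:45.

11:45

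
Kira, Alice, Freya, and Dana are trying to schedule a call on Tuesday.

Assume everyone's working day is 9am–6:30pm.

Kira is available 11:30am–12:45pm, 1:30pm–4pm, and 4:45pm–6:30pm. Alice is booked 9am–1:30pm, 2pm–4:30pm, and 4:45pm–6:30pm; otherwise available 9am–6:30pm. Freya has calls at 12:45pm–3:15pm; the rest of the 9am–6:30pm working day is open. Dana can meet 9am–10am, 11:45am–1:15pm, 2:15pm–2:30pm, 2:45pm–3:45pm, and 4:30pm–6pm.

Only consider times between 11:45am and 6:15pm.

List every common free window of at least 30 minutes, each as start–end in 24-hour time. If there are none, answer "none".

Alice free within 09:00–18:30: 13:30–14:00, 16:30–16:45.
Freya free within 09:00–18:30: 09:00–12:45, 15:15–18:30.
Kira ∩ Alice: 13:30–14:00.
Kira ∩ Alice ∩ Freya: (none).
Kira ∩ Alice ∩ Freya ∩ Dana: (none).
Restricted to 11:45–18:15: (none).
Windows ≥ 30 min: (none).

none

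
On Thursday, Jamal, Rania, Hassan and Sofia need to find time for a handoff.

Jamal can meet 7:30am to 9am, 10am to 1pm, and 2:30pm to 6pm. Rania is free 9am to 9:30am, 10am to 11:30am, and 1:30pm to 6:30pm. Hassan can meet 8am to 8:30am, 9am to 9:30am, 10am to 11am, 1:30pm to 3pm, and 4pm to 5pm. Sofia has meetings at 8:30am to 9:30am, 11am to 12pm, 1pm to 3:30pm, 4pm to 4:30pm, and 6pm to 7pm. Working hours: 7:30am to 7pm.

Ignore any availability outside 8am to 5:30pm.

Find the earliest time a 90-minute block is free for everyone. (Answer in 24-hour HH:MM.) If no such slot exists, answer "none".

Sofia free within 07:30–19:00: 07:30–08:30, 09:30–11:00, 12:00–13:00, 15:30–16:00, 16:30–18:00.
Jamal ∩ Rania: 10:00–11:30, 14:30–18:00.
Jamal ∩ Rania ∩ Hassan: 10:00–11:00, 14:30–15:00, 16:00–17:00.
Jamal ∩ Rania ∩ Hassan ∩ Sofia: 10:00–11:00, 16:30–17:00.
Restricted to 08:00–17:30: 10:00–11:00, 16:30–17:00.
Windows ≥ 90 min: (none).

none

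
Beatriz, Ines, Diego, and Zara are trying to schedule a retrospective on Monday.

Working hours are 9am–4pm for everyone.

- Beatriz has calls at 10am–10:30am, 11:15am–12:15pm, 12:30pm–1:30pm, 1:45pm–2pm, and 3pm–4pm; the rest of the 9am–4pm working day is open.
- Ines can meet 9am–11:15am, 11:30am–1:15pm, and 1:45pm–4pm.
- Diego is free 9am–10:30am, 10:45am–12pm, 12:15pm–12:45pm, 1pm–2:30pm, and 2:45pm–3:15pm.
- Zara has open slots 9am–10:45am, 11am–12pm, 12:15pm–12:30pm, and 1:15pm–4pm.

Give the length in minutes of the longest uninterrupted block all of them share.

60 minutes

Beatriz free within 09:00–16:00: 09:00–10:00, 10:30–11:15, 12:15–12:30, 13:30–13:45, 14:00–15:00.
Beatriz ∩ Ines: 09:00–10:00, 10:30–11:15, 12:15–12:30, 14:00–15:00.
Beatriz ∩ Ines ∩ Diego: 09:00–10:00, 10:45–11:15, 12:15–12:30, 14:00–14:30, 14:45–15:00.
Beatriz ∩ Ines ∩ Diego ∩ Zara: 09:00–10:00, 11:00–11:15, 12:15–12:30, 14:00–14:30, 14:45–15:00.
Common window lengths: 60, 15, 15, 30, 15 min; longest is 60.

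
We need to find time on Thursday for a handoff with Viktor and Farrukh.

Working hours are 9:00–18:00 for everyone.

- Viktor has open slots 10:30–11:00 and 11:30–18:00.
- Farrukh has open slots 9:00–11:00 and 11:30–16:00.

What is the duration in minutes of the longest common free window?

270 minutes

Viktor ∩ Farrukh: 10:30–11:00, 11:30–16:00.
Common window lengths: 30, 270 min; longest is 270.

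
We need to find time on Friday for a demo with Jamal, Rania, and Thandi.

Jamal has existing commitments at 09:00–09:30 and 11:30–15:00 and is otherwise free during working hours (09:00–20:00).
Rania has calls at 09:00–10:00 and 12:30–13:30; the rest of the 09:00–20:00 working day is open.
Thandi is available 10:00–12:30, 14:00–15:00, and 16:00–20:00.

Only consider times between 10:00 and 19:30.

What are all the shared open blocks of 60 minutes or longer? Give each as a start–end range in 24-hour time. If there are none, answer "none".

Jamal free within 09:00–20:00: 09:30–11:30, 15:00–20:00.
Rania free within 09:00–20:00: 10:00–12:30, 13:30–20:00.
Jamal ∩ Rania: 10:00–11:30, 15:00–20:00.
Jamal ∩ Rania ∩ Thandi: 10:00–11:30, 16:00–20:00.
Restricted to 10:00–19:30: 10:00–11:30, 16:00–19:30.
Windows ≥ 60 min: 10:00–11:30, 16:00–19:30.

10:00–11:30, 16:00–19:30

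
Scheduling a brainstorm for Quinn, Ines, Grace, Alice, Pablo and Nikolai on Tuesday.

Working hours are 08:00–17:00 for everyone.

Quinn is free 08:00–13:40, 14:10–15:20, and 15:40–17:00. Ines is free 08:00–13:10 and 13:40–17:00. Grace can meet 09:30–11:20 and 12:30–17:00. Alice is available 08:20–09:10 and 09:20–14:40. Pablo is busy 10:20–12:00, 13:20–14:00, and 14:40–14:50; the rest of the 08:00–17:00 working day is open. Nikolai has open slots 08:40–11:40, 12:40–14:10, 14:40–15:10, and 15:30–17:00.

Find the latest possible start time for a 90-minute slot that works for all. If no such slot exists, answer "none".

none

Pablo free within 08:00–17:00: 08:00–10:20, 12:00–13:20, 14:00–14:40, 14:50–17:00.
Quinn ∩ Ines: 08:00–13:10, 14:10–15:20, 15:40–17:00.
Quinn ∩ Ines ∩ Grace: 09:30–11:20, 12:30–13:10, 14:10–15:20, 15:40–17:00.
Quinn ∩ Ines ∩ Grace ∩ Alice: 09:30–11:20, 12:30–13:10, 14:10–14:40.
Quinn ∩ Ines ∩ Grace ∩ Alice ∩ Pablo: 09:30–10:20, 12:30–13:10, 14:10–14:40.
Quinn ∩ Ines ∩ Grace ∩ Alice ∩ Pablo ∩ Nikolai: 09:30–10:20, 12:40–13:10.
Windows ≥ 90 min: (none).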